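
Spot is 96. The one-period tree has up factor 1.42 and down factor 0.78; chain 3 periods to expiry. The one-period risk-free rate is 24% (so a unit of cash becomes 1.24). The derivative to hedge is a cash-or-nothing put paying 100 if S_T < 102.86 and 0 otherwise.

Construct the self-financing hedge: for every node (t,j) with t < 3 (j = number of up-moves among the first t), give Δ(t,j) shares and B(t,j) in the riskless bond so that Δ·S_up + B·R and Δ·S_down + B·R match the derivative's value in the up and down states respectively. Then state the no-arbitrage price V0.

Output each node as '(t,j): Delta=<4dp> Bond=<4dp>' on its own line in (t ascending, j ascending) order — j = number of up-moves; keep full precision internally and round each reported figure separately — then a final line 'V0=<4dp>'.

(0,0): Delta=-0.4280 Bond=51.1971
(1,0): Delta=-1.2095 Bond=122.0068
(1,1): Delta=-0.2600 Bond=40.5843
(2,0): Delta=0.0000 Bond=80.6452
(2,1): Delta=-1.4695 Bond=178.9315
(2,2): Delta=0.0000 Bond=0.0000
V0=10.1126

No-arbitrage ⇒ martingale measure with p* = (R−d)/(u−d) = 0.7188.
Payoff layer (t=3): V(3,0)=100.0000, V(3,1)=100.0000, V(3,2)=0.0000, V(3,3)=0.0000
(2,0): S=58.4064. Δ = (V_up−V_dn)/(S_up−S_dn) = (100.0000−100.0000)/(82.9371−45.5570) = 0.0000. V = [p*·100.0000 + (1−p*)·100.0000]/1.24 = 80.6452. B = V − Δ·S = 80.6452.
(2,1): S=106.3296. Δ = (V_up−V_dn)/(S_up−S_dn) = (0.0000−100.0000)/(150.9880−82.9371) = -1.4695. V = [p*·0.0000 + (1−p*)·100.0000]/1.24 = 22.6815. B = V − Δ·S = 178.9315.
(2,2): S=193.5744. Δ = (V_up−V_dn)/(S_up−S_dn) = (0.0000−0.0000)/(274.8756−150.9880) = 0.0000. V = [p*·0.0000 + (1−p*)·0.0000]/1.24 = 0.0000. B = V − Δ·S = 0.0000.
(1,0): S=74.8800. Δ = (V_up−V_dn)/(S_up−S_dn) = (22.6815−80.6452)/(106.3296−58.4064) = -1.2095. V = [p*·22.6815 + (1−p*)·80.6452]/1.24 = 31.4385. B = V − Δ·S = 122.0068.
(1,1): S=136.3200. Δ = (V_up−V_dn)/(S_up−S_dn) = (0.0000−22.6815)/(193.5744−106.3296) = -0.2600. V = [p*·0.0000 + (1−p*)·22.6815]/1.24 = 5.1445. B = V − Δ·S = 40.5843.
(0,0): S=96.0000. Δ = (V_up−V_dn)/(S_up−S_dn) = (5.1445−31.4385)/(136.3200−74.8800) = -0.4280. V = [p*·5.1445 + (1−p*)·31.4385]/1.24 = 10.1126. B = V − Δ·S = 51.1971.
Root portfolio cost Δ·96+B reproduces V0=10.1126.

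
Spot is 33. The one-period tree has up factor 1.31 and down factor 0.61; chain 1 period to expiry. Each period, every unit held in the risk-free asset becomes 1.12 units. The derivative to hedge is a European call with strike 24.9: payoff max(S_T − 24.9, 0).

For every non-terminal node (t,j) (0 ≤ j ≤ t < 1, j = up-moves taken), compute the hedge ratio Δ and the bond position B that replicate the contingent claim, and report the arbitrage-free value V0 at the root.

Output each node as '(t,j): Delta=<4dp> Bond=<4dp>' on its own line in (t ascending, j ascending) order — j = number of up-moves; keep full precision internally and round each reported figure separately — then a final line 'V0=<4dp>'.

No-arbitrage ⇒ martingale measure with p* = (R−d)/(u−d) = 0.7286.
Terminal values V(1,·): V(1,0)=0.0000, V(1,1)=18.3300
Node (0,0) S=33.0000: V=(p*·18.3300+(1−p*)·0.0000)/1.12=11.9239; Δ=(18.3300−0.0000)/(43.2300−20.1300)=0.7935; B=V−Δ·S=-14.2619
Self-financing check: at every node Δ·S+B equals the discounted successor values.

(0,0): Delta=0.7935 Bond=-14.2619
V0=11.9239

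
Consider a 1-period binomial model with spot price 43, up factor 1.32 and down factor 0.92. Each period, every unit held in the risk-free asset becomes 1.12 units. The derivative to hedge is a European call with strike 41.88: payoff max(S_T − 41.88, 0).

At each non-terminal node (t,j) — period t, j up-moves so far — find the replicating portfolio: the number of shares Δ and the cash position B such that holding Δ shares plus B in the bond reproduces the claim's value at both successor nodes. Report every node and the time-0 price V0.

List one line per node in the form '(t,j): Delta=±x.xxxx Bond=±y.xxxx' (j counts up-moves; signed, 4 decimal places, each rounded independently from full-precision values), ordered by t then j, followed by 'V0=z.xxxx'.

(0,0): Delta=0.8651 Bond=-30.5571
V0=6.6429

Under the risk-neutral measure, an up-move has probability p* = (R−d)/(u−d) = 0.5000 and values discount at R = 1.12.
Terminal payoffs: V(1,0)=0.0000, V(1,1)=14.8800
Node (0,0) S=43.0000: V=(p*·14.8800+(1−p*)·0.0000)/1.12=6.6429; Δ=(14.8800−0.0000)/(56.7600−39.5600)=0.8651; B=V−Δ·S=-30.5571
Check: Δ(0,0)·S0 + B(0,0) = 6.6429 = V0.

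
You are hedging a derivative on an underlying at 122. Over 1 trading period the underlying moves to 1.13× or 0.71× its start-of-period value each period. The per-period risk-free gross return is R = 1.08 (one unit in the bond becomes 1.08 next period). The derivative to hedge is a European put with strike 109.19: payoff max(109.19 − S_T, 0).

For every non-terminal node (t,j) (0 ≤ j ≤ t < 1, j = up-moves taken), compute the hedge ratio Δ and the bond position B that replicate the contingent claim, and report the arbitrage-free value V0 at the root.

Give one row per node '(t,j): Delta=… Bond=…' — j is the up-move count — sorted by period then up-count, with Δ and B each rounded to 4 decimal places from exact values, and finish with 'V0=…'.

(0,0): Delta=-0.4405 Bond=56.2260
V0=2.4879

Under the risk-neutral measure, an up-move has probability p* = (R−d)/(u−d) = 0.8810 and values discount at R = 1.08.
At expiry t=1: V(1,0)=22.5700, V(1,1)=0.0000
Node (0,0) S=122.0000: V=(p*·0.0000+(1−p*)·22.5700)/1.08=2.4879; Δ=(0.0000−22.5700)/(137.8600−86.6200)=-0.4405; B=V−Δ·S=56.2260
Check: Δ(0,0)·S0 + B(0,0) = 2.4879 = V0.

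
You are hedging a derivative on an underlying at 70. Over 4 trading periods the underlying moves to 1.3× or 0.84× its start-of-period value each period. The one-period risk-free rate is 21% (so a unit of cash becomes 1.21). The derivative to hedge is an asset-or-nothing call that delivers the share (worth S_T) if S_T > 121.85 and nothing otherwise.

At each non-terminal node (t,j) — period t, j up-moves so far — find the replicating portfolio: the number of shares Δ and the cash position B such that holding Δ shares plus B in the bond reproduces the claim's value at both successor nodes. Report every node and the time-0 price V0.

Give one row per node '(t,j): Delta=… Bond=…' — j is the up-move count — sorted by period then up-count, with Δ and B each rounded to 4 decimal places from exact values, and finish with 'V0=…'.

(0,0): Delta=1.5053 Bond=-41.7908
(1,0): Delta=2.1105 Bond=-86.1510
(1,1): Delta=1.4102 Bond=-41.9113
(2,0): Delta=0.0000 Bond=0.0000
(2,1): Delta=2.4422 Bond=-129.5991
(2,2): Delta=1.2480 Bond=-31.5241
(3,0): Delta=0.0000 Bond=0.0000
(3,1): Delta=0.0000 Bond=0.0000
(3,2): Delta=2.8261 Bond=-194.9591
(3,3): Delta=1.0000 Bond=0.0000
V0=63.5834

The replicating-portfolio and risk-neutral prices coincide; use p* = (1.21−0.84)/(1.3−0.84) = 0.8043 for the latter.
At expiry t=4: V(4,0)=0.0000, V(4,1)=0.0000, V(4,2)=0.0000, V(4,3)=129.1836, V(4,4)=199.9270
(3,0): S=41.4893. Δ = (V_up−V_dn)/(S_up−S_dn) = (0.0000−0.0000)/(53.9361−34.8510) = 0.0000. V = [p*·0.0000 + (1−p*)·0.0000]/1.21 = 0.0000. B = V − Δ·S = 0.0000.
(3,1): S=64.2096. Δ = (V_up−V_dn)/(S_up−S_dn) = (0.0000−0.0000)/(83.4725−53.9361) = 0.0000. V = [p*·0.0000 + (1−p*)·0.0000]/1.21 = 0.0000. B = V − Δ·S = 0.0000.
(3,2): S=99.3720. Δ = (V_up−V_dn)/(S_up−S_dn) = (129.1836−0.0000)/(129.1836−83.4725) = 2.8261. V = [p*·129.1836 + (1−p*)·0.0000]/1.21 = 85.8748. B = V − Δ·S = -194.9591.
(3,3): S=153.7900. Δ = (V_up−V_dn)/(S_up−S_dn) = (199.9270−129.1836)/(199.9270−129.1836) = 1.0000. V = [p*·199.9270 + (1−p*)·129.1836]/1.21 = 153.7900. B = V − Δ·S = 0.0000.
(2,0): S=49.3920. Δ = (V_up−V_dn)/(S_up−S_dn) = (0.0000−0.0000)/(64.2096−41.4893) = 0.0000. V = [p*·0.0000 + (1−p*)·0.0000]/1.21 = 0.0000. B = V − Δ·S = 0.0000.
(2,1): S=76.4400. Δ = (V_up−V_dn)/(S_up−S_dn) = (85.8748−0.0000)/(99.3720−64.2096) = 2.4422. V = [p*·85.8748 + (1−p*)·0.0000]/1.21 = 57.0853. B = V − Δ·S = -129.5991.
(2,2): S=118.3000. Δ = (V_up−V_dn)/(S_up−S_dn) = (153.7900−85.8748)/(153.7900−99.3720) = 1.2480. V = [p*·153.7900 + (1−p*)·85.8748]/1.21 = 116.1176. B = V − Δ·S = -31.5241.
(1,0): S=58.8000. Δ = (V_up−V_dn)/(S_up−S_dn) = (57.0853−0.0000)/(76.4400−49.3920) = 2.1105. V = [p*·57.0853 + (1−p*)·0.0000]/1.21 = 37.9475. B = V − Δ·S = -86.1510.
(1,1): S=91.0000. Δ = (V_up−V_dn)/(S_up−S_dn) = (116.1176−57.0853)/(118.3000−76.4400) = 1.4102. V = [p*·116.1176 + (1−p*)·57.0853]/1.21 = 86.4196. B = V − Δ·S = -41.9113.
(0,0): S=70.0000. Δ = (V_up−V_dn)/(S_up−S_dn) = (86.4196−37.9475)/(91.0000−58.8000) = 1.5053. V = [p*·86.4196 + (1−p*)·37.9475]/1.21 = 63.5834. B = V − Δ·S = -41.7908.
Check: Δ(0,0)·S0 + B(0,0) = 63.5834 = V0.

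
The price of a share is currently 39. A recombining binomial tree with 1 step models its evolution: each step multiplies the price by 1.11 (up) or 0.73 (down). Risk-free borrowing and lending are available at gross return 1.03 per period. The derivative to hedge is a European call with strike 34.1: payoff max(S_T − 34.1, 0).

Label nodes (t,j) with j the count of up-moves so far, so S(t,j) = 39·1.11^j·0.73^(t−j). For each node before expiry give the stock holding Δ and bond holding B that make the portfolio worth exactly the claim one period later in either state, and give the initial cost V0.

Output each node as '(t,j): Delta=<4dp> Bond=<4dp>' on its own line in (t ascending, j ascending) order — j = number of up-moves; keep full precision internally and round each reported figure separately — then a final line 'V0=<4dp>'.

Since d<R<u, set p* = (R−d)/(u−d) = 0.7895; price each node as the discounted p*-expectation of its children.
At expiry t=1: V(1,0)=0.0000, V(1,1)=9.1900
  t=0,j=0: stock 39.0000 → up 43.2900 (V=9.1900), down 28.4700 (V=0.0000). Price 7.0439; hedge Δ=0.6201, bond B=-17.1403.
Self-financing check: at every node Δ·S+B equals the discounted successor values.

(0,0): Delta=0.6201 Bond=-17.1403
V0=7.0439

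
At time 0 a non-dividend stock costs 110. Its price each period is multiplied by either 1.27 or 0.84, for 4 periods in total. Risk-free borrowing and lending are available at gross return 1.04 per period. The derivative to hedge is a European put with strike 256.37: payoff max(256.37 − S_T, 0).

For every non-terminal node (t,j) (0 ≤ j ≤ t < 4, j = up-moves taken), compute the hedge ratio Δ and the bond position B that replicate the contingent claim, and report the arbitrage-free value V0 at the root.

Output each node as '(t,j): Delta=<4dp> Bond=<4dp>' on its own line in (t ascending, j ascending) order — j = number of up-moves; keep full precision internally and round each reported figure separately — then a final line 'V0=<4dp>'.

(0,0): Delta=-0.9437 Bond=214.1410
(1,0): Delta=-1.0000 Bond=227.9120
(1,1): Delta=-0.9008 Bond=216.7204
(2,0): Delta=-1.0000 Bond=237.0285
(2,1): Delta=-1.0000 Bond=237.0285
(2,2): Delta=-0.8254 Bond=212.0041
(3,0): Delta=-1.0000 Bond=246.5096
(3,1): Delta=-1.0000 Bond=246.5096
(3,2): Delta=-1.0000 Bond=246.5096
(3,3): Delta=-0.6925 Bond=190.5551
V0=110.3379

Since d<R<u, set p* = (R−d)/(u−d) = 0.4651; price each node as the discounted p*-expectation of its children.
At expiry t=4: V(4,0)=201.6042, V(4,1)=173.5693, V(4,2)=131.1832, V(4,3)=67.0994, V(4,4)=0.0000
Node (3,0) S=65.1974: V=(p*·173.5693+(1−p*)·201.6042)/1.04=181.3122; Δ=(173.5693−201.6042)/(82.8007−54.7658)=-1.0000; B=V−Δ·S=246.5096
Node (3,1) S=98.5723: V=(p*·131.1832+(1−p*)·173.5693)/1.04=147.9373; Δ=(131.1832−173.5693)/(125.1868−82.8007)=-1.0000; B=V−Δ·S=246.5096
Node (3,2) S=149.0320: V=(p*·67.0994+(1−p*)·131.1832)/1.04=97.4777; Δ=(67.0994−131.1832)/(189.2706−125.1868)=-1.0000; B=V−Δ·S=246.5096
Node (3,3) S=225.3221: V=(p*·0.0000+(1−p*)·67.0994)/1.04=34.5100; Δ=(0.0000−67.0994)/(286.1591−189.2706)=-0.6925; B=V−Δ·S=190.5551
Node (2,0) S=77.6160: V=(p*·147.9373+(1−p*)·181.3122)/1.04=159.4125; Δ=(147.9373−181.3122)/(98.5723−65.1974)=-1.0000; B=V−Δ·S=237.0285
Node (2,1) S=117.3480: V=(p*·97.4777+(1−p*)·147.9373)/1.04=119.6805; Δ=(97.4777−147.9373)/(149.0320−98.5723)=-1.0000; B=V−Δ·S=237.0285
Node (2,2) S=177.4190: V=(p*·34.5100+(1−p*)·97.4777)/1.04=65.5677; Δ=(34.5100−97.4777)/(225.3221−149.0320)=-0.8254; B=V−Δ·S=212.0041
Node (1,0) S=92.4000: V=(p*·119.6805+(1−p*)·159.4125)/1.04=135.5120; Δ=(119.6805−159.4125)/(117.3480−77.6160)=-1.0000; B=V−Δ·S=227.9120
Node (1,1) S=139.7000: V=(p*·65.5677+(1−p*)·119.6805)/1.04=90.8767; Δ=(65.5677−119.6805)/(177.4190−117.3480)=-0.9008; B=V−Δ·S=216.7204
Node (0,0) S=110.0000: V=(p*·90.8767+(1−p*)·135.5120)/1.04=110.3379; Δ=(90.8767−135.5120)/(139.7000−92.4000)=-0.9437; B=V−Δ·S=214.1410
Root portfolio cost Δ·110+B reproduces V0=110.3379.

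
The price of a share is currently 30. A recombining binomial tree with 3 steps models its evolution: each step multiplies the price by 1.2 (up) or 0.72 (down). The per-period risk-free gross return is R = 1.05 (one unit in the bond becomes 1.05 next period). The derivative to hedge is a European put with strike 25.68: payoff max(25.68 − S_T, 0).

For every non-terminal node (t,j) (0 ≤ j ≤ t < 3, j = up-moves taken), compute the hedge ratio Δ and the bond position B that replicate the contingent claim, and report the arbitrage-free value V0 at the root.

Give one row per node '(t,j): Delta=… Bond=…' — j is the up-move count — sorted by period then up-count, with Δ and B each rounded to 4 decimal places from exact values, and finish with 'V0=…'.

Risk-neutral probability p* = (R−d)/(u−d) = (1.05−0.72)/(1.2−0.72) = 0.6875.
Terminal values V(3,·): V(3,0)=14.4826, V(3,1)=7.0176, V(3,2)=0.0000, V(3,3)=0.0000
Node (2,0) S=15.5520: V=(p*·7.0176+(1−p*)·14.4826)/1.05=8.9051; Δ=(7.0176−14.4826)/(18.6624−11.1974)=-1.0000; B=V−Δ·S=24.4571
Node (2,1) S=25.9200: V=(p*·0.0000+(1−p*)·7.0176)/1.05=2.0886; Δ=(0.0000−7.0176)/(31.1040−18.6624)=-0.5640; B=V−Δ·S=16.7086
Node (2,2) S=43.2000: V=(p*·0.0000+(1−p*)·0.0000)/1.05=0.0000; Δ=(0.0000−0.0000)/(51.8400−31.1040)=0.0000; B=V−Δ·S=0.0000
Node (1,0) S=21.6000: V=(p*·2.0886+(1−p*)·8.9051)/1.05=4.0179; Δ=(2.0886−8.9051)/(25.9200−15.5520)=-0.6575; B=V−Δ·S=18.2190
Node (1,1) S=36.0000: V=(p*·0.0000+(1−p*)·2.0886)/1.05=0.6216; Δ=(0.0000−2.0886)/(43.2000−25.9200)=-0.1209; B=V−Δ·S=4.9728
Node (0,0) S=30.0000: V=(p*·0.6216+(1−p*)·4.0179)/1.05=1.6028; Δ=(0.6216−4.0179)/(36.0000−21.6000)=-0.2359; B=V−Δ·S=8.6783
Root portfolio cost Δ·30+B reproduces V0=1.6028.

(0,0): Delta=-0.2359 Bond=8.6783
(1,0): Delta=-0.6575 Bond=18.2190
(1,1): Delta=-0.1209 Bond=4.9728
(2,0): Delta=-1.0000 Bond=24.4571
(2,1): Delta=-0.5640 Bond=16.7086
(2,2): Delta=0.0000 Bond=0.0000
V0=1.6028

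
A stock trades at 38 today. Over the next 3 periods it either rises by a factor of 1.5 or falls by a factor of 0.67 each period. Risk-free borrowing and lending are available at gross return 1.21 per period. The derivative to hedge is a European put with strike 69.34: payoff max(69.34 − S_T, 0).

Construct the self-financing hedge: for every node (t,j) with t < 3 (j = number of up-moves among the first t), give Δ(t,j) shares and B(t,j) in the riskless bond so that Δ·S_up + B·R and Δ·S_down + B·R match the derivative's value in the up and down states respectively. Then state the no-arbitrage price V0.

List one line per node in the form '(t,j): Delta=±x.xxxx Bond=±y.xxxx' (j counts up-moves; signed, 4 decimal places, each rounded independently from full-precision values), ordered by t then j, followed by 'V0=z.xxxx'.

Risk-neutral probability p* = (R−d)/(u−d) = (1.21−0.67)/(1.5−0.67) = 0.6506.
Terminal values V(3,·): V(3,0)=57.9110, V(3,1)=43.7527, V(3,2)=12.0550, V(3,3)=0.0000
Node (2,0) S=17.0582: V=(p*·43.7527+(1−p*)·57.9110)/1.21=40.2476; Δ=(43.7527−57.9110)/(25.5873−11.4290)=-1.0000; B=V−Δ·S=57.3058
Node (2,1) S=38.1900: V=(p*·12.0550+(1−p*)·43.7527)/1.21=19.1158; Δ=(12.0550−43.7527)/(57.2850−25.5873)=-1.0000; B=V−Δ·S=57.3058
Node (2,2) S=85.5000: V=(p*·0.0000+(1−p*)·12.0550)/1.21=3.4810; Δ=(0.0000−12.0550)/(128.2500−57.2850)=-0.1699; B=V−Δ·S=18.0051
Node (1,0) S=25.4600: V=(p*·19.1158+(1−p*)·40.2476)/1.21=21.9002; Δ=(19.1158−40.2476)/(38.1900−17.0582)=-1.0000; B=V−Δ·S=47.3602
Node (1,1) S=57.0000: V=(p*·3.4810+(1−p*)·19.1158)/1.21=7.3915; Δ=(3.4810−19.1158)/(85.5000−38.1900)=-0.3305; B=V−Δ·S=26.2286
Node (0,0) S=38.0000: V=(p*·7.3915+(1−p*)·21.9002)/1.21=10.2982; Δ=(7.3915−21.9002)/(57.0000−25.4600)=-0.4600; B=V−Δ·S=27.7785
Check: Δ(0,0)·S0 + B(0,0) = 10.2982 = V0.

(0,0): Delta=-0.4600 Bond=27.7785
(1,0): Delta=-1.0000 Bond=47.3602
(1,1): Delta=-0.3305 Bond=26.2286
(2,0): Delta=-1.0000 Bond=57.3058
(2,1): Delta=-1.0000 Bond=57.3058
(2,2): Delta=-0.1699 Bond=18.0051
V0=10.2982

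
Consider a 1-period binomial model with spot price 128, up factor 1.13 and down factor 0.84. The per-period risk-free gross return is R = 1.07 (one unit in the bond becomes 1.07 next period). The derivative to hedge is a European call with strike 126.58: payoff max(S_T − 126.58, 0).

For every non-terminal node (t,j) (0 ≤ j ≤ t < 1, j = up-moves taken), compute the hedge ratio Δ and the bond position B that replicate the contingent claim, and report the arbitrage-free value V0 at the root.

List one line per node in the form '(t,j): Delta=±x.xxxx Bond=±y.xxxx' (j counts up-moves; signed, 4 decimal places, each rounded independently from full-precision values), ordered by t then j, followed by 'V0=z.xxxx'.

Since d<R<u, set p* = (R−d)/(u−d) = 0.7931; price each node as the discounted p*-expectation of its children.
Payoff layer (t=1): V(1,0)=0.0000, V(1,1)=18.0600
  t=0,j=0: stock 128.0000 → up 144.6400 (V=18.0600), down 107.5200 (V=0.0000). Price 13.3864; hedge Δ=0.4865, bond B=-48.8895.
The time-0 hedge costs 13.3864, which is the no-arbitrage price.

(0,0): Delta=0.4865 Bond=-48.8895
V0=13.3864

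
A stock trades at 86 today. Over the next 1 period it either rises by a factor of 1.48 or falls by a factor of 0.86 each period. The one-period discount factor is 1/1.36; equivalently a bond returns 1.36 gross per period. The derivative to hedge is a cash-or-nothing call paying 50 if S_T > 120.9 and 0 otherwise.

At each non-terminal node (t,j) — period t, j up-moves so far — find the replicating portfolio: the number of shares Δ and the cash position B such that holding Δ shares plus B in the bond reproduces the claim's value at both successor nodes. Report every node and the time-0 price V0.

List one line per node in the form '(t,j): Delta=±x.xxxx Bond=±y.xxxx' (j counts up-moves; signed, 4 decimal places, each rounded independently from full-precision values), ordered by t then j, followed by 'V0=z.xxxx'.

No-arbitrage ⇒ martingale measure with p* = (R−d)/(u−d) = 0.8065.
Terminal payoffs: V(1,0)=0.0000, V(1,1)=50.0000
Node (0,0) S=86.0000: V=(p*·50.0000+(1−p*)·0.0000)/1.36=29.6490; Δ=(50.0000−0.0000)/(127.2800−73.9600)=0.9377; B=V−Δ·S=-50.9962
The time-0 hedge costs 29.6490, which is the no-arbitrage price.

(0,0): Delta=0.9377 Bond=-50.9962
V0=29.6490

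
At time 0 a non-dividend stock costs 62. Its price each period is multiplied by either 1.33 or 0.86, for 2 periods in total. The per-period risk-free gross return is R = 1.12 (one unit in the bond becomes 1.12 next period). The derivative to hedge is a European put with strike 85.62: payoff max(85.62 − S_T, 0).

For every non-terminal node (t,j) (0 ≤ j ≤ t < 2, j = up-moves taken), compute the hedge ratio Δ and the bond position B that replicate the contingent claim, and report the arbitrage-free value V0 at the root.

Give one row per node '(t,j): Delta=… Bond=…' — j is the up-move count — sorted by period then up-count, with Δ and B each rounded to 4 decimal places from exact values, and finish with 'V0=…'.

(0,0): Delta=-0.5923 Bond=48.8474
(1,0): Delta=-1.0000 Bond=76.4464
(1,1): Delta=-0.3794 Bond=37.1521
V0=12.1234

No-arbitrage ⇒ martingale measure with p* = (R−d)/(u−d) = 0.5532.
Terminal payoffs: V(2,0)=39.7648, V(2,1)=14.7044, V(2,2)=0.0000
Node (1,0) S=53.3200: V=(p*·14.7044+(1−p*)·39.7648)/1.12=23.1264; Δ=(14.7044−39.7648)/(70.9156−45.8552)=-1.0000; B=V−Δ·S=76.4464
Node (1,1) S=82.4600: V=(p*·0.0000+(1−p*)·14.7044)/1.12=5.8661; Δ=(0.0000−14.7044)/(109.6718−70.9156)=-0.3794; B=V−Δ·S=37.1521
Node (0,0) S=62.0000: V=(p*·5.8661+(1−p*)·23.1264)/1.12=12.1234; Δ=(5.8661−23.1264)/(82.4600−53.3200)=-0.5923; B=V−Δ·S=48.8474
Check: Δ(0,0)·S0 + B(0,0) = 12.1234 = V0.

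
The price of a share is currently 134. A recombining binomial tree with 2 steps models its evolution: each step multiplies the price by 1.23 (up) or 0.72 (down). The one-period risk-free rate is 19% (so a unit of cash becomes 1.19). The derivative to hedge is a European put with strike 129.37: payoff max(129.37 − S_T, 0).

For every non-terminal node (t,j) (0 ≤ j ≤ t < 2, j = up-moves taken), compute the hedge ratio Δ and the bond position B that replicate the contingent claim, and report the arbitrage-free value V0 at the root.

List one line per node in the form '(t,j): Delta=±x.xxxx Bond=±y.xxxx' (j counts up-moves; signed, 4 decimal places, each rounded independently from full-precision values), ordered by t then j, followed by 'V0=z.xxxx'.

(0,0): Delta=-0.1687 Bond=23.9585
(1,0): Delta=-1.0000 Bond=108.7143
(1,1): Delta=-0.1273 Bond=21.6848
V0=1.3525

Under the risk-neutral measure, an up-move has probability p* = (R−d)/(u−d) = 0.9216 and values discount at R = 1.19.
At expiry t=2: V(2,0)=59.9044, V(2,1)=10.6996, V(2,2)=0.0000
(1,0): S=96.4800. Δ = (V_up−V_dn)/(S_up−S_dn) = (10.6996−59.9044)/(118.6704−69.4656) = -1.0000. V = [p*·10.6996 + (1−p*)·59.9044]/1.19 = 12.2343. B = V − Δ·S = 108.7143.
(1,1): S=164.8200. Δ = (V_up−V_dn)/(S_up−S_dn) = (0.0000−10.6996)/(202.7286−118.6704) = -0.1273. V = [p*·0.0000 + (1−p*)·10.6996]/1.19 = 0.7052. B = V − Δ·S = 21.6848.
(0,0): S=134.0000. Δ = (V_up−V_dn)/(S_up−S_dn) = (0.7052−12.2343)/(164.8200−96.4800) = -0.1687. V = [p*·0.7052 + (1−p*)·12.2343]/1.19 = 1.3525. B = V − Δ·S = 23.9585.
The time-0 hedge costs 1.3525, which is the no-arbitrage price.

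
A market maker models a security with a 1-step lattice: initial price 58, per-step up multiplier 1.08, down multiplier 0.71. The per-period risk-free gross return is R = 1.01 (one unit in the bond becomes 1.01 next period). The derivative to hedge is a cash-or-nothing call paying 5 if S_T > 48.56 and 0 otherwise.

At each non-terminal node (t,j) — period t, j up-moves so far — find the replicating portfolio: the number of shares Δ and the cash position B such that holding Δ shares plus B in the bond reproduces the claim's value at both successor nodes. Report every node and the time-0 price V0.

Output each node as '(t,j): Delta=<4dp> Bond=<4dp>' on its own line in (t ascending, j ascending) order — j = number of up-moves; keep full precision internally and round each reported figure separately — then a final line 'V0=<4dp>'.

Since d<R<u, set p* = (R−d)/(u−d) = 0.8108; price each node as the discounted p*-expectation of its children.
At expiry t=1: V(1,0)=0.0000, V(1,1)=5.0000
(0,0): S=58.0000. Δ = (V_up−V_dn)/(S_up−S_dn) = (5.0000−0.0000)/(62.6400−41.1800) = 0.2330. V = [p*·5.0000 + (1−p*)·0.0000]/1.01 = 4.0139. B = V − Δ·S = -9.4996.
Check: Δ(0,0)·S0 + B(0,0) = 4.0139 = V0.

(0,0): Delta=0.2330 Bond=-9.4996
V0=4.0139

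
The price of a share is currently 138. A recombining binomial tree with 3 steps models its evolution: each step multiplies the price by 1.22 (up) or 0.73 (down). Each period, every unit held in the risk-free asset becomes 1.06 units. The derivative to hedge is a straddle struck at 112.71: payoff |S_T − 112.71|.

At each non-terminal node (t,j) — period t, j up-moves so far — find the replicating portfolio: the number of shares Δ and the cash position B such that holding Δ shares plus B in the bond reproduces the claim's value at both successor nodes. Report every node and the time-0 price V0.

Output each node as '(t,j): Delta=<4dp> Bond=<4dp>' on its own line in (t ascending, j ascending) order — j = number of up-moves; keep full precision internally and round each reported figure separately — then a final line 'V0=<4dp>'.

Risk-neutral probability p* = (R−d)/(u−d) = (1.06−0.73)/(1.22−0.73) = 0.6735.
Terminal values V(3,·): V(3,0)=59.0257, V(3,1)=22.9910, V(3,2)=37.2314, V(3,3)=137.8770
(2,0): S=73.5402. Δ = (V_up−V_dn)/(S_up−S_dn) = (22.9910−59.0257)/(89.7190−53.6843) = -1.0000. V = [p*·22.9910 + (1−p*)·59.0257]/1.06 = 32.7900. B = V − Δ·S = 106.3302.
(2,1): S=122.9028. Δ = (V_up−V_dn)/(S_up−S_dn) = (37.2314−22.9910)/(149.9414−89.7190) = 0.2365. V = [p*·37.2314 + (1−p*)·22.9910]/1.06 = 30.7372. B = V − Δ·S = 1.6751.
(2,2): S=205.3992. Δ = (V_up−V_dn)/(S_up−S_dn) = (137.8770−37.2314)/(250.5870−149.9414) = 1.0000. V = [p*·137.8770 + (1−p*)·37.2314]/1.06 = 99.0690. B = V − Δ·S = -106.3302.
(1,0): S=100.7400. Δ = (V_up−V_dn)/(S_up−S_dn) = (30.7372−32.7900)/(122.9028−73.5402) = -0.0416. V = [p*·30.7372 + (1−p*)·32.7900]/1.06 = 29.6297. B = V − Δ·S = 33.8190.
(1,1): S=168.3600. Δ = (V_up−V_dn)/(S_up−S_dn) = (99.0690−30.7372)/(205.3992−122.9028) = 0.8283. V = [p*·99.0690 + (1−p*)·30.7372]/1.06 = 72.4119. B = V − Δ·S = -67.0407.
(0,0): S=138.0000. Δ = (V_up−V_dn)/(S_up−S_dn) = (72.4119−29.6297)/(168.3600−100.7400) = 0.6327. V = [p*·72.4119 + (1−p*)·29.6297]/1.06 = 55.1342. B = V − Δ·S = -32.1763.
Root portfolio cost Δ·138+B reproduces V0=55.1342.

(0,0): Delta=0.6327 Bond=-32.1763
(1,0): Delta=-0.0416 Bond=33.8190
(1,1): Delta=0.8283 Bond=-67.0407
(2,0): Delta=-1.0000 Bond=106.3302
(2,1): Delta=0.2365 Bond=1.6751
(2,2): Delta=1.0000 Bond=-106.3302
V0=55.1342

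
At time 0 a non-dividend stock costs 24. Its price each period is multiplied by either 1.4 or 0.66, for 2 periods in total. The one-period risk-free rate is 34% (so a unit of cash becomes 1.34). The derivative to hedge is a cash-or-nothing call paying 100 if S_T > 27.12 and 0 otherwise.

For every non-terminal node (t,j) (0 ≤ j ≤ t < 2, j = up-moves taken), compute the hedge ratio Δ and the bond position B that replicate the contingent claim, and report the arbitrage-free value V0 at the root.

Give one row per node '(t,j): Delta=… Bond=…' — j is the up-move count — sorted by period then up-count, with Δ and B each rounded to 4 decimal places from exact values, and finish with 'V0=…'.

(0,0): Delta=3.8613 Bond=-45.6436
(1,0): Delta=0.0000 Bond=0.0000
(1,1): Delta=4.0219 Bond=-66.5591
V0=47.0267

Risk-neutral probability p* = (R−d)/(u−d) = (1.34−0.66)/(1.4−0.66) = 0.9189.
At expiry t=2: V(2,0)=0.0000, V(2,1)=0.0000, V(2,2)=100.0000
(1,0): S=15.8400. Δ = (V_up−V_dn)/(S_up−S_dn) = (0.0000−0.0000)/(22.1760−10.4544) = 0.0000. V = [p*·0.0000 + (1−p*)·0.0000]/1.34 = 0.0000. B = V − Δ·S = 0.0000.
(1,1): S=33.6000. Δ = (V_up−V_dn)/(S_up−S_dn) = (100.0000−0.0000)/(47.0400−22.1760) = 4.0219. V = [p*·100.0000 + (1−p*)·0.0000]/1.34 = 68.5760. B = V − Δ·S = -66.5591.
(0,0): S=24.0000. Δ = (V_up−V_dn)/(S_up−S_dn) = (68.5760−0.0000)/(33.6000−15.8400) = 3.8613. V = [p*·68.5760 + (1−p*)·0.0000]/1.34 = 47.0267. B = V − Δ·S = -45.6436.
Root portfolio cost Δ·24+B reproduces V0=47.0267.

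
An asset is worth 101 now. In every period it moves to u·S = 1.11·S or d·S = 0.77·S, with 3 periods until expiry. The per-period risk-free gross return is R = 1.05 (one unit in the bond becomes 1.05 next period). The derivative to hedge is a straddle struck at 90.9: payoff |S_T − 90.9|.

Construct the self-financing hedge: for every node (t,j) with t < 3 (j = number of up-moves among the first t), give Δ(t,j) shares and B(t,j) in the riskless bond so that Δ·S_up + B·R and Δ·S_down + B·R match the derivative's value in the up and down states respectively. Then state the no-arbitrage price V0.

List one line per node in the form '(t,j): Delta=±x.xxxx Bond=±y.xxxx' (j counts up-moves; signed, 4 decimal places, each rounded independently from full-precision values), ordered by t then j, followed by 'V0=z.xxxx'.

(0,0): Delta=0.5914 Bond=-33.5814
(1,0): Delta=-0.7081 Bond=65.8017
(1,1): Delta=0.7846 Bond=-56.9166
(2,0): Delta=-1.0000 Bond=86.5714
(2,1): Delta=-0.6647 Bond=65.3461
(2,2): Delta=1.0000 Bond=-86.5714
V0=26.1498

Since d<R<u, set p* = (R−d)/(u−d) = 0.8235; price each node as the discounted p*-expectation of its children.
Payoff layer (t=3): V(3,0)=44.7902, V(3,1)=24.4300, V(3,2)=4.9204, V(3,3)=47.2307
Node (2,0) S=59.8829: V=(p*·24.4300+(1−p*)·44.7902)/1.05=26.6885; Δ=(24.4300−44.7902)/(66.4700−46.1098)=-1.0000; B=V−Δ·S=86.5714
Node (2,1) S=86.3247: V=(p*·4.9204+(1−p*)·24.4300)/1.05=7.9650; Δ=(4.9204−24.4300)/(95.8204−66.4700)=-0.6647; B=V−Δ·S=65.3461
Node (2,2) S=124.4421: V=(p*·47.2307+(1−p*)·4.9204)/1.05=37.8707; Δ=(47.2307−4.9204)/(138.1307−95.8204)=1.0000; B=V−Δ·S=-86.5714
Node (1,0) S=77.7700: V=(p*·7.9650+(1−p*)·26.6885)/1.05=10.7325; Δ=(7.9650−26.6885)/(86.3247−59.8829)=-0.7081; B=V−Δ·S=65.8017
Node (1,1) S=112.1100: V=(p*·37.8707+(1−p*)·7.9650)/1.05=31.0411; Δ=(37.8707−7.9650)/(124.4421−86.3247)=0.7846; B=V−Δ·S=-56.9166
Node (0,0) S=101.0000: V=(p*·31.0411+(1−p*)·10.7325)/1.05=26.1498; Δ=(31.0411−10.7325)/(112.1100−77.7700)=0.5914; B=V−Δ·S=-33.5814
The time-0 hedge costs 26.1498, which is the no-arbitrage price.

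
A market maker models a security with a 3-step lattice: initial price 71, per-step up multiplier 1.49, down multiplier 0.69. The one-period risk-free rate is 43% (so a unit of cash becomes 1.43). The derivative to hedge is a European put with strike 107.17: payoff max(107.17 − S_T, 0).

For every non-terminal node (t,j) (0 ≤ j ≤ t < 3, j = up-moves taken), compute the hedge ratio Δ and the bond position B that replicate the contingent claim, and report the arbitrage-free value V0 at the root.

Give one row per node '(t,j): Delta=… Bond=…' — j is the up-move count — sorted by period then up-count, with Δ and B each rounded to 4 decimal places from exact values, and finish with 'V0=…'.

No-arbitrage ⇒ martingale measure with p* = (R−d)/(u−d) = 0.9250.
Terminal values V(3,·): V(3,0)=83.8459, V(3,1)=56.8034, V(3,2)=0.0000, V(3,3)=0.0000
(2,0): S=33.8031. Δ = (V_up−V_dn)/(S_up−S_dn) = (56.8034−83.8459)/(50.3666−23.3241) = -1.0000. V = [p*·56.8034 + (1−p*)·83.8459]/1.43 = 41.1410. B = V − Δ·S = 74.9441.
(2,1): S=72.9951. Δ = (V_up−V_dn)/(S_up−S_dn) = (0.0000−56.8034)/(108.7627−50.3666) = -0.9727. V = [p*·0.0000 + (1−p*)·56.8034]/1.43 = 2.9792. B = V − Δ·S = 73.9834.
(2,2): S=157.6271. Δ = (V_up−V_dn)/(S_up−S_dn) = (0.0000−0.0000)/(234.8644−108.7627) = 0.0000. V = [p*·0.0000 + (1−p*)·0.0000]/1.43 = 0.0000. B = V − Δ·S = 0.0000.
(1,0): S=48.9900. Δ = (V_up−V_dn)/(S_up−S_dn) = (2.9792−41.1410)/(72.9951−33.8031) = -0.9737. V = [p*·2.9792 + (1−p*)·41.1410]/1.43 = 4.0848. B = V − Δ·S = 51.7870.
(1,1): S=105.7900. Δ = (V_up−V_dn)/(S_up−S_dn) = (0.0000−2.9792)/(157.6271−72.9951) = -0.0352. V = [p*·0.0000 + (1−p*)·2.9792]/1.43 = 0.1563. B = V − Δ·S = 3.8802.
(0,0): S=71.0000. Δ = (V_up−V_dn)/(S_up−S_dn) = (0.1563−4.0848)/(105.7900−48.9900) = -0.0692. V = [p*·0.1563 + (1−p*)·4.0848]/1.43 = 0.3153. B = V − Δ·S = 5.2261.
Check: Δ(0,0)·S0 + B(0,0) = 0.3153 = V0.

(0,0): Delta=-0.0692 Bond=5.2261
(1,0): Delta=-0.9737 Bond=51.7870
(1,1): Delta=-0.0352 Bond=3.8802
(2,0): Delta=-1.0000 Bond=74.9441
(2,1): Delta=-0.9727 Bond=73.9834
(2,2): Delta=0.0000 Bond=0.0000
V0=0.3153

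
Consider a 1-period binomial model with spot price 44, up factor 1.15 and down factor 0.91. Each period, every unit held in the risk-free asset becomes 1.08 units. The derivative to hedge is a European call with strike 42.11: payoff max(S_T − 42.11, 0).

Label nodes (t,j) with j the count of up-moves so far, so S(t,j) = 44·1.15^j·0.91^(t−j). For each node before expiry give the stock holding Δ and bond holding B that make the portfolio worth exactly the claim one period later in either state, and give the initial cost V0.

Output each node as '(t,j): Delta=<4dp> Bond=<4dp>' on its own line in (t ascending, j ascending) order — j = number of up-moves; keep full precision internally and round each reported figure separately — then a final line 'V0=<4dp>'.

(0,0): Delta=0.8040 Bond=-29.8067
V0=5.5683

Risk-neutral probability p* = (R−d)/(u−d) = (1.08−0.91)/(1.15−0.91) = 0.7083.
Terminal values V(1,·): V(1,0)=0.0000, V(1,1)=8.4900
  t=0,j=0: stock 44.0000 → up 50.6000 (V=8.4900), down 40.0400 (V=0.0000). Price 5.5683; hedge Δ=0.8040, bond B=-29.8067.
Each (Δ,B) replicates both successor values, so the strategy is self-financing and V0 is arbitrage-free.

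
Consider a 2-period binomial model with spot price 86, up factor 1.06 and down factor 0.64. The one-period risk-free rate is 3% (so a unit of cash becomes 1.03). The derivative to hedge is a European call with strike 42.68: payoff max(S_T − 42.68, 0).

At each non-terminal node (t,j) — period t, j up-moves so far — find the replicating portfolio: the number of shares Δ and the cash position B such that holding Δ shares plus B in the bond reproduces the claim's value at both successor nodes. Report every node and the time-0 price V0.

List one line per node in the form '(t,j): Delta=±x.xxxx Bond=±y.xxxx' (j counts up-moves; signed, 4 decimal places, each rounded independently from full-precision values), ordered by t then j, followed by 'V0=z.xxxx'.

Under the risk-neutral measure, an up-move has probability p* = (R−d)/(u−d) = 0.9286 and values discount at R = 1.03.
Payoff layer (t=2): V(2,0)=0.0000, V(2,1)=15.6624, V(2,2)=53.9496
  t=1,j=0: stock 55.0400 → up 58.3424 (V=15.6624), down 35.2256 (V=0.0000). Price 14.1201; hedge Δ=0.6775, bond B=-23.1714.
  t=1,j=1: stock 91.1600 → up 96.6296 (V=53.9496), down 58.3424 (V=15.6624). Price 49.7231; hedge Δ=1.0000, bond B=-41.4369.
  t=0,j=0: stock 86.0000 → up 91.1600 (V=49.7231), down 55.0400 (V=14.1201). Price 45.8059; hedge Δ=0.9857, bond B=-38.9633.
Self-financing check: at every node Δ·S+B equals the discounted successor values.

(0,0): Delta=0.9857 Bond=-38.9633
(1,0): Delta=0.6775 Bond=-23.1714
(1,1): Delta=1.0000 Bond=-41.4369
V0=45.8059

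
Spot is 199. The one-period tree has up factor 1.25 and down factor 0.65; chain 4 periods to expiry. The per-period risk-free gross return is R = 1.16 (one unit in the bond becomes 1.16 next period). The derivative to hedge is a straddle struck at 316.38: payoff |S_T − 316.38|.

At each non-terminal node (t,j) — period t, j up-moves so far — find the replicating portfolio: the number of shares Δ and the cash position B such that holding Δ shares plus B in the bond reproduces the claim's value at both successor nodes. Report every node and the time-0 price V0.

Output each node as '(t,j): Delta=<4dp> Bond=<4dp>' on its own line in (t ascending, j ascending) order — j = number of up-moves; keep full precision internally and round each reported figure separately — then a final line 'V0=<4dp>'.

(0,0): Delta=0.1168 Bond=50.2011
(1,0): Delta=-1.0000 Bond=202.6913
(1,1): Delta=0.2193 Bond=32.7406
(2,0): Delta=-1.0000 Bond=235.1219
(2,1): Delta=-1.0000 Bond=235.1219
(2,2): Delta=0.3312 Bond=3.1892
(3,0): Delta=-1.0000 Bond=272.7414
(3,1): Delta=-1.0000 Bond=272.7414
(3,2): Delta=-1.0000 Bond=272.7414
(3,3): Delta=0.4533 Bond=-43.7784
V0=73.4442

Since d<R<u, set p* = (R−d)/(u−d) = 0.8500; price each node as the discounted p*-expectation of its children.
Terminal payoffs: V(4,0)=280.8573, V(4,1)=248.0670, V(4,2)=185.0089, V(4,3)=63.7433, V(4,4)=169.4598
  t=3,j=0: stock 54.6504 → up 68.3130 (V=248.0670), down 35.5227 (V=280.8573). Price 218.0910; hedge Δ=-1.0000, bond B=272.7414.
  t=3,j=1: stock 105.0969 → up 131.3711 (V=185.0089), down 68.3130 (V=248.0670). Price 167.6445; hedge Δ=-1.0000, bond B=272.7414.
  t=3,j=2: stock 202.1094 → up 252.6367 (V=63.7433), down 131.3711 (V=185.0089). Price 70.6320; hedge Δ=-1.0000, bond B=272.7414.
  t=3,j=3: stock 388.6719 → up 485.8398 (V=169.4598), down 252.6367 (V=63.7433). Price 132.4158; hedge Δ=0.4533, bond B=-43.7784.
  t=2,j=0: stock 84.0775 → up 105.0969 (V=167.6445), down 54.6504 (V=218.0910). Price 151.0444; hedge Δ=-1.0000, bond B=235.1219.
  t=2,j=1: stock 161.6875 → up 202.1094 (V=70.6320), down 105.0969 (V=167.6445). Price 73.4344; hedge Δ=-1.0000, bond B=235.1219.
  t=2,j=2: stock 310.9375 → up 388.6719 (V=132.4158), down 202.1094 (V=70.6320). Price 106.1623; hedge Δ=0.3312, bond B=3.1892.
  t=1,j=0: stock 129.3500 → up 161.6875 (V=73.4344), down 84.0775 (V=151.0444). Price 73.3413; hedge Δ=-1.0000, bond B=202.6913.
  t=1,j=1: stock 248.7500 → up 310.9375 (V=106.1623), down 161.6875 (V=73.4344). Price 87.2872; hedge Δ=0.2193, bond B=32.7406.
  t=0,j=0: stock 199.0000 → up 248.7500 (V=87.2872), down 129.3500 (V=73.3413). Price 73.4442; hedge Δ=0.1168, bond B=50.2011.
Check: Δ(0,0)·S0 + B(0,0) = 73.4442 = V0.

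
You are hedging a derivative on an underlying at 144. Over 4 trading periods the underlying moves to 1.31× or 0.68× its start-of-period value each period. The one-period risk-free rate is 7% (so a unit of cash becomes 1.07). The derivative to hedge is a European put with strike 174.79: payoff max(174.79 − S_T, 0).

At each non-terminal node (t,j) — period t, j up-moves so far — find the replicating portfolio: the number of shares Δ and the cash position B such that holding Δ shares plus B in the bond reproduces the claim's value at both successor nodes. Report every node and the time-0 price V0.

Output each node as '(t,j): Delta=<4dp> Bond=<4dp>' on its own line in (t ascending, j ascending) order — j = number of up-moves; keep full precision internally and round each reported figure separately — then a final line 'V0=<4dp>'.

Risk-neutral probability p* = (R−d)/(u−d) = (1.07−0.68)/(1.31−0.68) = 0.6190.
Payoff layer (t=4): V(4,0)=144.0008, V(4,1)=115.4755, V(4,2)=60.5225, V(4,3)=0.0000, V(4,4)=0.0000
Node (3,0) S=45.2782: V=(p*·115.4755+(1−p*)·144.0008)/1.07=118.0769; Δ=(115.4755−144.0008)/(59.3145−30.7892)=-1.0000; B=V−Δ·S=163.3551
Node (3,1) S=87.2271: V=(p*·60.5225+(1−p*)·115.4755)/1.07=76.1280; Δ=(60.5225−115.4755)/(114.2675−59.3145)=-1.0000; B=V−Δ·S=163.3551
Node (3,2) S=168.0405: V=(p*·0.0000+(1−p*)·60.5225)/1.07=21.5478; Δ=(0.0000−60.5225)/(220.1331−114.2675)=-0.5717; B=V−Δ·S=117.6152
Node (3,3) S=323.7251: V=(p*·0.0000+(1−p*)·0.0000)/1.07=0.0000; Δ=(0.0000−0.0000)/(424.0799−220.1331)=0.0000; B=V−Δ·S=0.0000
Node (2,0) S=66.5856: V=(p*·76.1280+(1−p*)·118.0769)/1.07=86.0828; Δ=(76.1280−118.0769)/(87.2271−45.2782)=-1.0000; B=V−Δ·S=152.6684
Node (2,1) S=128.2752: V=(p*·21.5478+(1−p*)·76.1280)/1.07=39.5703; Δ=(21.5478−76.1280)/(168.0405−87.2271)=-0.6754; B=V−Δ·S=126.2056
Node (2,2) S=247.1184: V=(p*·0.0000+(1−p*)·21.5478)/1.07=7.6717; Δ=(0.0000−21.5478)/(323.7251−168.0405)=-0.1384; B=V−Δ·S=41.8746
Node (1,0) S=97.9200: V=(p*·39.5703+(1−p*)·86.0828)/1.07=53.5415; Δ=(39.5703−86.0828)/(128.2752−66.5856)=-0.7540; B=V−Δ·S=127.3707
Node (1,1) S=188.6400: V=(p*·7.6717+(1−p*)·39.5703)/1.07=18.5267; Δ=(7.6717−39.5703)/(247.1184−128.2752)=-0.2684; B=V−Δ·S=69.1595
Node (0,0) S=144.0000: V=(p*·18.5267+(1−p*)·53.5415)/1.07=29.7810; Δ=(18.5267−53.5415)/(188.6400−97.9200)=-0.3860; B=V−Δ·S=85.3600
Self-financing check: at every node Δ·S+B equals the discounted successor values.

(0,0): Delta=-0.3860 Bond=85.3600
(1,0): Delta=-0.7540 Bond=127.3707
(1,1): Delta=-0.2684 Bond=69.1595
(2,0): Delta=-1.0000 Bond=152.6684
(2,1): Delta=-0.6754 Bond=126.2056
(2,2): Delta=-0.1384 Bond=41.8746
(3,0): Delta=-1.0000 Bond=163.3551
(3,1): Delta=-1.0000 Bond=163.3551
(3,2): Delta=-0.5717 Bond=117.6152
(3,3): Delta=0.0000 Bond=0.0000
V0=29.7810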